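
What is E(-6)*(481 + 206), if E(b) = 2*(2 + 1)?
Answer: 4122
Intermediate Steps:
E(b) = 6 (E(b) = 2*3 = 6)
E(-6)*(481 + 206) = 6*(481 + 206) = 6*687 = 4122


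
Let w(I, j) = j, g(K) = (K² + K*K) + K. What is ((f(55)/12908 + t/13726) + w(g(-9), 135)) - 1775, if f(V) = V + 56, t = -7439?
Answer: -145330920073/88587604 ≈ -1640.5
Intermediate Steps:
g(K) = K + 2*K² (g(K) = (K² + K²) + K = 2*K² + K = K + 2*K²)
f(V) = 56 + V
((f(55)/12908 + t/13726) + w(g(-9), 135)) - 1775 = (((56 + 55)/12908 - 7439/13726) + 135) - 1775 = ((111*(1/12908) - 7439*1/13726) + 135) - 1775 = ((111/12908 - 7439/13726) + 135) - 1775 = (-47249513/88587604 + 135) - 1775 = 11912077027/88587604 - 1775 = -145330920073/88587604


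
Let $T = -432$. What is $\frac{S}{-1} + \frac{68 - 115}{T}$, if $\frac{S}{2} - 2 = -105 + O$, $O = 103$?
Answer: $\frac{47}{432} \approx 0.1088$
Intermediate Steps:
$S = 0$ ($S = 4 + 2 \left(-105 + 103\right) = 4 + 2 \left(-2\right) = 4 - 4 = 0$)
$\frac{S}{-1} + \frac{68 - 115}{T} = \frac{0}{-1} + \frac{68 - 115}{-432} = 0 \left(-1\right) - - \frac{47}{432} = 0 + \frac{47}{432} = \frac{47}{432}$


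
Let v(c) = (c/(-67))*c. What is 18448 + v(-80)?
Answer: 1229616/67 ≈ 18352.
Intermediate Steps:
v(c) = -c²/67 (v(c) = (c*(-1/67))*c = (-c/67)*c = -c²/67)
18448 + v(-80) = 18448 - 1/67*(-80)² = 18448 - 1/67*6400 = 18448 - 6400/67 = 1229616/67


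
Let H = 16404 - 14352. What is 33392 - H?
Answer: 31340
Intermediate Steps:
H = 2052
33392 - H = 33392 - 1*2052 = 33392 - 2052 = 31340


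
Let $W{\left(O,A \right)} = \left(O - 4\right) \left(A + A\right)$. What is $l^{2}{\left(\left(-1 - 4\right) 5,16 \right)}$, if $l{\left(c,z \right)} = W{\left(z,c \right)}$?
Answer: $360000$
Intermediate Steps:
$W{\left(O,A \right)} = 2 A \left(-4 + O\right)$ ($W{\left(O,A \right)} = \left(-4 + O\right) 2 A = 2 A \left(-4 + O\right)$)
$l{\left(c,z \right)} = 2 c \left(-4 + z\right)$
$l^{2}{\left(\left(-1 - 4\right) 5,16 \right)} = \left(2 \left(-1 - 4\right) 5 \left(-4 + 16\right)\right)^{2} = \left(2 \left(\left(-5\right) 5\right) 12\right)^{2} = \left(2 \left(-25\right) 12\right)^{2} = \left(-600\right)^{2} = 360000$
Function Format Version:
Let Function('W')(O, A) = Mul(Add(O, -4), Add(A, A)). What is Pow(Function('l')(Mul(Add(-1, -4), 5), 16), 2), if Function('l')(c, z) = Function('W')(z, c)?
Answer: 360000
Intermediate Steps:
Function('W')(O, A) = Mul(2, A, Add(-4, O)) (Function('W')(O, A) = Mul(Add(-4, O), Mul(2, A)) = Mul(2, A, Add(-4, O)))
Function('l')(c, z) = Mul(2, c, Add(-4, z))
Pow(Function('l')(Mul(Add(-1, -4), 5), 16), 2) = Pow(Mul(2, Mul(Add(-1, -4), 5), Add(-4, 16)), 2) = Pow(Mul(2, Mul(-5, 5), 12), 2) = Pow(Mul(2, -25, 12), 2) = Pow(-600, 2) = 360000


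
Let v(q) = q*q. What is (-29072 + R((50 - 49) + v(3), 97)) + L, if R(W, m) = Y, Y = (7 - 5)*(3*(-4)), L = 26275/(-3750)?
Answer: -4365451/150 ≈ -29103.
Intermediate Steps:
L = -1051/150 (L = 26275*(-1/3750) = -1051/150 ≈ -7.0067)
v(q) = q²
Y = -24 (Y = 2*(-12) = -24)
R(W, m) = -24
(-29072 + R((50 - 49) + v(3), 97)) + L = (-29072 - 24) - 1051/150 = -29096 - 1051/150 = -4365451/150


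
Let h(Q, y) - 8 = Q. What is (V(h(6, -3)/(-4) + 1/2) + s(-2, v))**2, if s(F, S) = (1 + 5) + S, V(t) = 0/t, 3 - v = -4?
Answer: 169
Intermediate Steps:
v = 7 (v = 3 - 1*(-4) = 3 + 4 = 7)
h(Q, y) = 8 + Q
V(t) = 0
s(F, S) = 6 + S
(V(h(6, -3)/(-4) + 1/2) + s(-2, v))**2 = (0 + (6 + 7))**2 = (0 + 13)**2 = 13**2 = 169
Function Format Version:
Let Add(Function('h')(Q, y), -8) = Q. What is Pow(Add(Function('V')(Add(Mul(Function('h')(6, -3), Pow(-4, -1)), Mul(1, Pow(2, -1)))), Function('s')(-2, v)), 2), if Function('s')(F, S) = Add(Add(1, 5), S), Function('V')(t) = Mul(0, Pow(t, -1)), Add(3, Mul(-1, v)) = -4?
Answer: 169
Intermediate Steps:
v = 7 (v = Add(3, Mul(-1, -4)) = Add(3, 4) = 7)
Function('h')(Q, y) = Add(8, Q)
Function('V')(t) = 0
Function('s')(F, S) = Add(6, S)
Pow(Add(Function('V')(Add(Mul(Function('h')(6, -3), Pow(-4, -1)), Mul(1, Pow(2, -1)))), Function('s')(-2, v)), 2) = Pow(Add(0, Add(6, 7)), 2) = Pow(Add(0, 13), 2) = Pow(13, 2) = 169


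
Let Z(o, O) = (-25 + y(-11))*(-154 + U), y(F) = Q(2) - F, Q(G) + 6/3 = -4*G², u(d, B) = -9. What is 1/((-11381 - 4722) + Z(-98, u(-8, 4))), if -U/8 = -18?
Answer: -1/15783 ≈ -6.3359e-5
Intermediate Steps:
Q(G) = -2 - 4*G²
y(F) = -18 - F (y(F) = (-2 - 4*2²) - F = (-2 - 4*4) - F = (-2 - 16) - F = -18 - F)
U = 144 (U = -8*(-18) = 144)
Z(o, O) = 320 (Z(o, O) = (-25 + (-18 - 1*(-11)))*(-154 + 144) = (-25 + (-18 + 11))*(-10) = (-25 - 7)*(-10) = -32*(-10) = 320)
1/((-11381 - 4722) + Z(-98, u(-8, 4))) = 1/((-11381 - 4722) + 320) = 1/(-16103 + 320) = 1/(-15783) = -1/15783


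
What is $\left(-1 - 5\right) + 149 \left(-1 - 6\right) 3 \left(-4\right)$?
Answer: $12510$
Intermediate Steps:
$\left(-1 - 5\right) + 149 \left(-1 - 6\right) 3 \left(-4\right) = -6 + 149 \left(-7\right) 3 \left(-4\right) = -6 + 149 \left(\left(-21\right) \left(-4\right)\right) = -6 + 149 \cdot 84 = -6 + 12516 = 12510$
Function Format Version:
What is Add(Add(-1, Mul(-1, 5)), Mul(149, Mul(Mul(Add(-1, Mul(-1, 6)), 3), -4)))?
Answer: 12510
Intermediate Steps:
Add(Add(-1, Mul(-1, 5)), Mul(149, Mul(Mul(Add(-1, Mul(-1, 6)), 3), -4))) = Add(Add(-1, -5), Mul(149, Mul(Mul(Add(-1, -6), 3), -4))) = Add(-6, Mul(149, Mul(Mul(-7, 3), -4))) = Add(-6, Mul(149, Mul(-21, -4))) = Add(-6, Mul(149, 84)) = Add(-6, 12516) = 12510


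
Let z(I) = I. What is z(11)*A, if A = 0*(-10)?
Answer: 0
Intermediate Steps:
A = 0
z(11)*A = 11*0 = 0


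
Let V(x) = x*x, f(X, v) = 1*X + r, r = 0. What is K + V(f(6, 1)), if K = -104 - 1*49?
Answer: -117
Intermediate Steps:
f(X, v) = X (f(X, v) = 1*X + 0 = X + 0 = X)
V(x) = x²
K = -153 (K = -104 - 49 = -153)
K + V(f(6, 1)) = -153 + 6² = -153 + 36 = -117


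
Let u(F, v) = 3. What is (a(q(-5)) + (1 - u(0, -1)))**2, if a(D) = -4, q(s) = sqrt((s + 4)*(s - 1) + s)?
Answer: 36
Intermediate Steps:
q(s) = sqrt(s + (-1 + s)*(4 + s)) (q(s) = sqrt((4 + s)*(-1 + s) + s) = sqrt((-1 + s)*(4 + s) + s) = sqrt(s + (-1 + s)*(4 + s)))
(a(q(-5)) + (1 - u(0, -1)))**2 = (-4 + (1 - 1*3))**2 = (-4 + (1 - 3))**2 = (-4 - 2)**2 = (-6)**2 = 36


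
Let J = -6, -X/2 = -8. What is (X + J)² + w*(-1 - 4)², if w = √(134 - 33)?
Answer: 100 + 25*√101 ≈ 351.25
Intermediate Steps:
X = 16 (X = -2*(-8) = 16)
w = √101 ≈ 10.050
(X + J)² + w*(-1 - 4)² = (16 - 6)² + √101*(-1 - 4)² = 10² + √101*(-5)² = 100 + √101*25 = 100 + 25*√101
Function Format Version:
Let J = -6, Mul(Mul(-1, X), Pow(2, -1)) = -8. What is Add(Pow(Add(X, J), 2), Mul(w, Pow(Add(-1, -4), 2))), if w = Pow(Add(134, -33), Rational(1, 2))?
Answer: Add(100, Mul(25, Pow(101, Rational(1, 2)))) ≈ 351.25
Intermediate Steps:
X = 16 (X = Mul(-2, -8) = 16)
w = Pow(101, Rational(1, 2)) ≈ 10.050
Add(Pow(Add(X, J), 2), Mul(w, Pow(Add(-1, -4), 2))) = Add(Pow(Add(16, -6), 2), Mul(Pow(101, Rational(1, 2)), Pow(Add(-1, -4), 2))) = Add(Pow(10, 2), Mul(Pow(101, Rational(1, 2)), Pow(-5, 2))) = Add(100, Mul(Pow(101, Rational(1, 2)), 25)) = Add(100, Mul(25, Pow(101, Rational(1, 2))))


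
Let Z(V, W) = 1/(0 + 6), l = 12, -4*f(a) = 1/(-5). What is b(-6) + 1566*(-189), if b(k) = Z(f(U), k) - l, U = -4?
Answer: -1775915/6 ≈ -2.9599e+5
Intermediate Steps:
f(a) = 1/20 (f(a) = -1/(4*(-5)) = -(-1)/(4*5) = -¼*(-⅕) = 1/20)
Z(V, W) = ⅙ (Z(V, W) = 1/6 = ⅙)
b(k) = -71/6 (b(k) = ⅙ - 1*12 = ⅙ - 12 = -71/6)
b(-6) + 1566*(-189) = -71/6 + 1566*(-189) = -71/6 - 295974 = -1775915/6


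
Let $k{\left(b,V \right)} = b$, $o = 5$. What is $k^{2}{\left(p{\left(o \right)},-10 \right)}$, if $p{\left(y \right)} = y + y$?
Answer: $100$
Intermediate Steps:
$p{\left(y \right)} = 2 y$
$k^{2}{\left(p{\left(o \right)},-10 \right)} = \left(2 \cdot 5\right)^{2} = 10^{2} = 100$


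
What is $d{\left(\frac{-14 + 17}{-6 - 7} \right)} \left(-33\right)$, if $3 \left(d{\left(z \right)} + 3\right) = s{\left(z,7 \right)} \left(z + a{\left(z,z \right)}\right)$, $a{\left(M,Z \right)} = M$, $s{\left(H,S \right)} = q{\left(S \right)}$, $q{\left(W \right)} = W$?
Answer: $\frac{1749}{13} \approx 134.54$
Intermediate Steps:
$s{\left(H,S \right)} = S$
$d{\left(z \right)} = -3 + \frac{14 z}{3}$ ($d{\left(z \right)} = -3 + \frac{7 \left(z + z\right)}{3} = -3 + \frac{7 \cdot 2 z}{3} = -3 + \frac{14 z}{3}$)
$d{\left(\frac{-14 + 17}{-6 - 7} \right)} \left(-33\right) = \left(-3 + \frac{14 \frac{-14 + 17}{-6 - 7}}{3}\right) \left(-33\right) = \left(-3 + \frac{14 \frac{3}{-13}}{3}\right) \left(-33\right) = \left(-3 + \frac{14 \cdot 3 \left(- \frac{1}{13}\right)}{3}\right) \left(-33\right) = \left(-3 + \frac{14}{3} \left(- \frac{3}{13}\right)\right) \left(-33\right) = \left(-3 - \frac{14}{13}\right) \left(-33\right) = \left(- \frac{53}{13}\right) \left(-33\right) = \frac{1749}{13}$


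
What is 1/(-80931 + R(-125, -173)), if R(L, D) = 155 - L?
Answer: -1/80651 ≈ -1.2399e-5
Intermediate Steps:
1/(-80931 + R(-125, -173)) = 1/(-80931 + (155 - 1*(-125))) = 1/(-80931 + (155 + 125)) = 1/(-80931 + 280) = 1/(-80651) = -1/80651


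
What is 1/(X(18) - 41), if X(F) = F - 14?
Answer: -1/37 ≈ -0.027027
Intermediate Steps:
X(F) = -14 + F
1/(X(18) - 41) = 1/((-14 + 18) - 41) = 1/(4 - 41) = 1/(-37) = -1/37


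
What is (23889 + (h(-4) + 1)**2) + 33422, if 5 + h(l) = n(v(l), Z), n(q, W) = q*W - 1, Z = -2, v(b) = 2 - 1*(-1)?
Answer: 57432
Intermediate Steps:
v(b) = 3 (v(b) = 2 + 1 = 3)
n(q, W) = -1 + W*q (n(q, W) = W*q - 1 = -1 + W*q)
h(l) = -12 (h(l) = -5 + (-1 - 2*3) = -5 + (-1 - 6) = -5 - 7 = -12)
(23889 + (h(-4) + 1)**2) + 33422 = (23889 + (-12 + 1)**2) + 33422 = (23889 + (-11)**2) + 33422 = (23889 + 121) + 33422 = 24010 + 33422 = 57432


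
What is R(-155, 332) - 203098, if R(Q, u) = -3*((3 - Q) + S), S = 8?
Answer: -203596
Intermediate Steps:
R(Q, u) = -33 + 3*Q (R(Q, u) = -3*((3 - Q) + 8) = -3*(11 - Q) = -33 + 3*Q)
R(-155, 332) - 203098 = (-33 + 3*(-155)) - 203098 = (-33 - 465) - 203098 = -498 - 203098 = -203596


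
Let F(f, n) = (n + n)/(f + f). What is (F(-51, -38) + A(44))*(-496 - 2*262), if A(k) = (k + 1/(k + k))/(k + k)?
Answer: -2458975/1936 ≈ -1270.1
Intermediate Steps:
F(f, n) = n/f (F(f, n) = (2*n)/((2*f)) = (2*n)*(1/(2*f)) = n/f)
A(k) = (k + 1/(2*k))/(2*k) (A(k) = (k + 1/(2*k))/((2*k)) = (k + 1/(2*k))*(1/(2*k)) = (k + 1/(2*k))/(2*k))
(F(-51, -38) + A(44))*(-496 - 2*262) = (-38/(-51) + (½ + (¼)/44²))*(-496 - 2*262) = (-38*(-1/51) + (½ + (¼)*(1/1936)))*(-496 - 524) = (38/51 + (½ + 1/7744))*(-1020) = (38/51 + 3873/7744)*(-1020) = (491795/394944)*(-1020) = -2458975/1936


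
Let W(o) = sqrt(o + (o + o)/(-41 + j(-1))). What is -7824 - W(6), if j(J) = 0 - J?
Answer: -7824 - sqrt(570)/10 ≈ -7826.4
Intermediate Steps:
j(J) = -J
W(o) = sqrt(95)*sqrt(o)/10 (W(o) = sqrt(o + (o + o)/(-41 - 1*(-1))) = sqrt(o + (2*o)/(-41 + 1)) = sqrt(o + (2*o)/(-40)) = sqrt(o + (2*o)*(-1/40)) = sqrt(o - o/20) = sqrt(19*o/20) = sqrt(95)*sqrt(o)/10)
-7824 - W(6) = -7824 - sqrt(95)*sqrt(6)/10 = -7824 - sqrt(570)/10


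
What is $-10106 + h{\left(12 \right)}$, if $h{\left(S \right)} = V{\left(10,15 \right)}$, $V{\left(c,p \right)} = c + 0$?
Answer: $-10096$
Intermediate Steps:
$V{\left(c,p \right)} = c$
$h{\left(S \right)} = 10$
$-10106 + h{\left(12 \right)} = -10106 + 10 = -10096$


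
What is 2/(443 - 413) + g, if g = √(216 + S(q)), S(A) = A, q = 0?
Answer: 1/15 + 6*√6 ≈ 14.764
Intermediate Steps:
g = 6*√6 (g = √(216 + 0) = √216 = 6*√6 ≈ 14.697)
2/(443 - 413) + g = 2/(443 - 413) + 6*√6 = 2/30 + 6*√6 = 2*(1/30) + 6*√6 = 1/15 + 6*√6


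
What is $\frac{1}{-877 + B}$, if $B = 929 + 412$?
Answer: $\frac{1}{464} \approx 0.0021552$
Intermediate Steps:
$B = 1341$
$\frac{1}{-877 + B} = \frac{1}{-877 + 1341} = \frac{1}{464}$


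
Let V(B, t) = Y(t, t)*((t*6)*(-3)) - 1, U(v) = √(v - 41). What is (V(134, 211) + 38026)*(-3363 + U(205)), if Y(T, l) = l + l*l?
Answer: 571219375293 - 339708222*√41 ≈ 5.6904e+11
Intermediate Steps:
U(v) = √(-41 + v)
Y(T, l) = l + l²
V(B, t) = -1 - 18*t²*(1 + t) (V(B, t) = (t*(1 + t))*((t*6)*(-3)) - 1 = (t*(1 + t))*((6*t)*(-3)) - 1 = (t*(1 + t))*(-18*t) - 1 = -18*t²*(1 + t) - 1 = -1 - 18*t²*(1 + t))
(V(134, 211) + 38026)*(-3363 + U(205)) = ((-1 - 18*211²*(1 + 211)) + 38026)*(-3363 + √(-41 + 205)) = ((-1 - 18*44521*212) + 38026)*(-3363 + √164) = ((-1 - 169892136) + 38026)*(-3363 + 2*√41) = (-169892137 + 38026)*(-3363 + 2*√41) = -169854111*(-3363 + 2*√41) = 571219375293 - 339708222*√41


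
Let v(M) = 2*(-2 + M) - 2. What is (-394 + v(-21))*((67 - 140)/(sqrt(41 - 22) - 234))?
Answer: -7550244/54737 - 32266*sqrt(19)/54737 ≈ -140.51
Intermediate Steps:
v(M) = -6 + 2*M (v(M) = (-4 + 2*M) - 2 = -6 + 2*M)
(-394 + v(-21))*((67 - 140)/(sqrt(41 - 22) - 234)) = (-394 + (-6 + 2*(-21)))*((67 - 140)/(sqrt(41 - 22) - 234)) = (-394 + (-6 - 42))*(-73/(sqrt(19) - 234)) = (-394 - 48)*(-73/(-234 + sqrt(19))) = -(-32266)/(-234 + sqrt(19)) = 32266/(-234 + sqrt(19))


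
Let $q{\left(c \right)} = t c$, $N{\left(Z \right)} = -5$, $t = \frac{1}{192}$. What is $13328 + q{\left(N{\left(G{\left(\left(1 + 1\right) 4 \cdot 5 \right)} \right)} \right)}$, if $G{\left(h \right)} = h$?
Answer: $\frac{2558971}{192} \approx 13328.0$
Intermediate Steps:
$t = \frac{1}{192} \approx 0.0052083$
$q{\left(c \right)} = \frac{c}{192}$
$13328 + q{\left(N{\left(G{\left(\left(1 + 1\right) 4 \cdot 5 \right)} \right)} \right)} = 13328 + \frac{1}{192} \left(-5\right) = 13328 - \frac{5}{192} = \frac{2558971}{192}$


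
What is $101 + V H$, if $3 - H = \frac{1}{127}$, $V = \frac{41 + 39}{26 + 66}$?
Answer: $\frac{302621}{2921} \approx 103.6$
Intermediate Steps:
$V = \frac{20}{23}$ ($V = \frac{80}{92} = 80 \cdot \frac{1}{92} = \frac{20}{23} \approx 0.86957$)
$H = \frac{380}{127}$ ($H = 3 - \frac{1}{127} = \frac{380}{127} \approx 2.9921$)
$101 + V H = 101 + \frac{20}{23} \cdot \frac{380}{127} = 101 + \frac{7600}{2921} = \frac{302621}{2921}$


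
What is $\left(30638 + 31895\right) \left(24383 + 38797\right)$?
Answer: $3950834940$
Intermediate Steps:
$\left(30638 + 31895\right) \left(24383 + 38797\right) = 62533 \cdot 63180 = 3950834940$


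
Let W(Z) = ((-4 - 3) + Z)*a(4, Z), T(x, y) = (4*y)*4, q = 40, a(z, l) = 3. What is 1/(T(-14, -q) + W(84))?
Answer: -1/409 ≈ -0.0024450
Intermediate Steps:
T(x, y) = 16*y
W(Z) = -21 + 3*Z (W(Z) = ((-4 - 3) + Z)*3 = (-7 + Z)*3 = -21 + 3*Z)
1/(T(-14, -q) + W(84)) = 1/(16*(-1*40) + (-21 + 3*84)) = 1/(16*(-40) + (-21 + 252)) = 1/(-640 + 231) = 1/(-409) = -1/409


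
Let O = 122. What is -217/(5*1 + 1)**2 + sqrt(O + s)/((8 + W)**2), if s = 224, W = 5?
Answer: -217/36 + sqrt(346)/169 ≈ -5.9177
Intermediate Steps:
-217/(5*1 + 1)**2 + sqrt(O + s)/((8 + W)**2) = -217/(5*1 + 1)**2 + sqrt(122 + 224)/((8 + 5)**2) = -217/(5 + 1)**2 + sqrt(346)/(13**2) = -217/(6**2) + sqrt(346)/169 = -217/36 + sqrt(346)*(1/169) = -217*1/36 + sqrt(346)/169 = -217/36 + sqrt(346)/169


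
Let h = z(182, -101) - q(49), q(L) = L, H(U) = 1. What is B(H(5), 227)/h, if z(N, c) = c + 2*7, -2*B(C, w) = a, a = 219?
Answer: 219/272 ≈ 0.80515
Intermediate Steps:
B(C, w) = -219/2 (B(C, w) = -½*219 = -219/2)
z(N, c) = 14 + c (z(N, c) = c + 14 = 14 + c)
h = -136 (h = (14 - 101) - 1*49 = -87 - 49 = -136)
B(H(5), 227)/h = -219/2/(-136) = -219/2*(-1/136) = 219/272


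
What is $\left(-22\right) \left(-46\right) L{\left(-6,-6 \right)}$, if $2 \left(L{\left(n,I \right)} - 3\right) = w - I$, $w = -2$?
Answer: $5060$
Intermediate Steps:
$L{\left(n,I \right)} = 2 - \frac{I}{2}$ ($L{\left(n,I \right)} = 3 + \frac{-2 - I}{2} = 3 - \left(1 + \frac{I}{2}\right) = 2 - \frac{I}{2}$)
$\left(-22\right) \left(-46\right) L{\left(-6,-6 \right)} = \left(-22\right) \left(-46\right) \left(2 - -3\right) = 1012 \left(2 + 3\right) = 1012 \cdot 5 = 5060$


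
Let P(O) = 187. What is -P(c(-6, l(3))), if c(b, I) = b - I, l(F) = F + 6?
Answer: -187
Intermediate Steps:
l(F) = 6 + F
-P(c(-6, l(3))) = -1*187 = -187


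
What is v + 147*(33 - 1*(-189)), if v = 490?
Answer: 33124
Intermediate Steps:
v + 147*(33 - 1*(-189)) = 490 + 147*(33 - 1*(-189)) = 490 + 147*(33 + 189) = 490 + 147*222 = 490 + 32634 = 33124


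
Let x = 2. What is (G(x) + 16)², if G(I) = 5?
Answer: 441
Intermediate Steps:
(G(x) + 16)² = (5 + 16)² = 21² = 441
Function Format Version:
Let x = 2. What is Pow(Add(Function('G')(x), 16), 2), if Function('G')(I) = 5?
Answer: 441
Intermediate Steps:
Pow(Add(Function('G')(x), 16), 2) = Pow(Add(5, 16), 2) = Pow(21, 2) = 441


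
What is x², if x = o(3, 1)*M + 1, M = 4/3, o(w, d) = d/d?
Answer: 49/9 ≈ 5.4444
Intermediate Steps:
o(w, d) = 1
M = 4/3 (M = 4*(⅓) = 4/3 ≈ 1.3333)
x = 7/3 (x = 1*(4/3) + 1 = 4/3 + 1 = 7/3 ≈ 2.3333)
x² = (7/3)² = 49/9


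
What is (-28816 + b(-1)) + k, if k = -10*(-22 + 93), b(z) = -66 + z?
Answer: -29593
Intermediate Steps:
k = -710 (k = -10*71 = -710)
(-28816 + b(-1)) + k = (-28816 + (-66 - 1)) - 710 = (-28816 - 67) - 710 = -28883 - 710 = -29593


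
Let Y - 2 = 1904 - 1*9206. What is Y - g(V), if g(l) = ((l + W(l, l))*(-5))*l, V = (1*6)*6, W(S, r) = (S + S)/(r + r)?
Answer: -640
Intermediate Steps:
W(S, r) = S/r (W(S, r) = (2*S)/((2*r)) = (2*S)*(1/(2*r)) = S/r)
Y = -7300 (Y = 2 + (1904 - 1*9206) = 2 + (1904 - 9206) = 2 - 7302 = -7300)
V = 36 (V = 6*6 = 36)
g(l) = l*(-5 - 5*l) (g(l) = ((l + l/l)*(-5))*l = ((l + 1)*(-5))*l = ((1 + l)*(-5))*l = (-5 - 5*l)*l = l*(-5 - 5*l))
Y - g(V) = -7300 - (-5)*36*(1 + 36) = -7300 - (-5)*36*37 = -7300 - 1*(-6660) = -7300 + 6660 = -640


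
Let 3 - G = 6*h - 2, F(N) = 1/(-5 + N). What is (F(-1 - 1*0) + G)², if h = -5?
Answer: 43681/36 ≈ 1213.4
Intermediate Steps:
G = 35 (G = 3 - (6*(-5) - 2) = 3 - (-30 - 2) = 3 - 1*(-32) = 3 + 32 = 35)
(F(-1 - 1*0) + G)² = (1/(-5 + (-1 - 1*0)) + 35)² = (1/(-5 + (-1 + 0)) + 35)² = (1/(-5 - 1) + 35)² = (1/(-6) + 35)² = (-⅙ + 35)² = (209/6)² = 43681/36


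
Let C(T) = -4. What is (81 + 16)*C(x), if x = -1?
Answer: -388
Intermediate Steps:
(81 + 16)*C(x) = (81 + 16)*(-4) = 97*(-4) = -388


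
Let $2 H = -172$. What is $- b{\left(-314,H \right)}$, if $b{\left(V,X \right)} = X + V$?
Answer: $400$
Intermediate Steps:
$H = -86$ ($H = \frac{1}{2} \left(-172\right) = -86$)
$b{\left(V,X \right)} = V + X$
$- b{\left(-314,H \right)} = - (-314 - 86) = \left(-1\right) \left(-400\right) = 400$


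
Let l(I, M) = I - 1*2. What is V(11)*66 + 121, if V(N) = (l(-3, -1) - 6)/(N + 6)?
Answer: 1331/17 ≈ 78.294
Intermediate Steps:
l(I, M) = -2 + I (l(I, M) = I - 2 = -2 + I)
V(N) = -11/(6 + N) (V(N) = ((-2 - 3) - 6)/(N + 6) = (-5 - 6)/(6 + N) = -11/(6 + N))
V(11)*66 + 121 = -11/(6 + 11)*66 + 121 = -11/17*66 + 121 = -726/17 + 121 = 1331/17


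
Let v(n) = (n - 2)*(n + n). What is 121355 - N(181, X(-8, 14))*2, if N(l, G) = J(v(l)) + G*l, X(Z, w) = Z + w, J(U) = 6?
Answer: 119171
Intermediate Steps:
v(n) = 2*n*(-2 + n) (v(n) = (-2 + n)*(2*n) = 2*n*(-2 + n))
N(l, G) = 6 + G*l
121355 - N(181, X(-8, 14))*2 = 121355 - (6 + (-8 + 14)*181)*2 = 121355 - (6 + 6*181)*2 = 121355 - (6 + 1086)*2 = 121355 - 1092*2 = 121355 - 1*2184 = 121355 - 2184 = 119171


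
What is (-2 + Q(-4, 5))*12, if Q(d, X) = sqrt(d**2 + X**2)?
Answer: -24 + 12*sqrt(41) ≈ 52.837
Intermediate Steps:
Q(d, X) = sqrt(X**2 + d**2)
(-2 + Q(-4, 5))*12 = (-2 + sqrt(5**2 + (-4)**2))*12 = (-2 + sqrt(25 + 16))*12 = (-2 + sqrt(41))*12 = -24 + 12*sqrt(41)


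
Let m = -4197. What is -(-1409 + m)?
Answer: 5606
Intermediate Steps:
-(-1409 + m) = -(-1409 - 4197) = -1*(-5606) = 5606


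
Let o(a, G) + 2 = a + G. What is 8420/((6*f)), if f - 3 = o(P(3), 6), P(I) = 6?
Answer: 4210/39 ≈ 107.95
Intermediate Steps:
o(a, G) = -2 + G + a (o(a, G) = -2 + (a + G) = -2 + (G + a) = -2 + G + a)
f = 13 (f = 3 + (-2 + 6 + 6) = 3 + 10 = 13)
8420/((6*f)) = 8420/((6*13)) = 8420/78 = 8420*(1/78) = 4210/39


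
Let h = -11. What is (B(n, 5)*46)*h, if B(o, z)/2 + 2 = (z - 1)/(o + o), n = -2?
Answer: 3036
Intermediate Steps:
B(o, z) = -4 + (-1 + z)/o (B(o, z) = -4 + 2*((z - 1)/(o + o)) = -4 + 2*((-1 + z)/((2*o))) = -4 + 2*((-1 + z)*(1/(2*o))) = -4 + 2*((-1 + z)/(2*o)) = -4 + (-1 + z)/o)
(B(n, 5)*46)*h = (((-1 + 5 - 4*(-2))/(-2))*46)*(-11) = (-(-1 + 5 + 8)/2*46)*(-11) = (-1/2*12*46)*(-11) = -6*46*(-11) = -276*(-11) = 3036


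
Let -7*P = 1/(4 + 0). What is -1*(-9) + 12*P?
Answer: 60/7 ≈ 8.5714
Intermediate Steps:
P = -1/28 (P = -1/(7*(4 + 0)) = -⅐/4 = -⅐*¼ = -1/28 ≈ -0.035714)
-1*(-9) + 12*P = -1*(-9) + 12*(-1/28) = 9 - 3/7 = 60/7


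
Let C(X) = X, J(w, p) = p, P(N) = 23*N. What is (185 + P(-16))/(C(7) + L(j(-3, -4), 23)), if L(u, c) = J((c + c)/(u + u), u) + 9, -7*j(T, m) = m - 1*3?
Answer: -183/17 ≈ -10.765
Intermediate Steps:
j(T, m) = 3/7 - m/7 (j(T, m) = -(m - 1*3)/7 = -(m - 3)/7 = -(-3 + m)/7 = 3/7 - m/7)
L(u, c) = 9 + u (L(u, c) = u + 9 = 9 + u)
(185 + P(-16))/(C(7) + L(j(-3, -4), 23)) = (185 + 23*(-16))/(7 + (9 + (3/7 - ⅐*(-4)))) = (185 - 368)/(7 + (9 + (3/7 + 4/7))) = -183/(7 + (9 + 1)) = -183/(7 + 10) = -183/17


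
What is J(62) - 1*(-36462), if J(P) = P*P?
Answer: 40306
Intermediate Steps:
J(P) = P**2
J(62) - 1*(-36462) = 62**2 - 1*(-36462) = 3844 + 36462 = 40306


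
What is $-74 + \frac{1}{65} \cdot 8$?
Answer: $- \frac{4802}{65} \approx -73.877$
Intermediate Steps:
$-74 + \frac{1}{65} \cdot 8 = -74 + \frac{8}{65} = - \frac{4802}{65}$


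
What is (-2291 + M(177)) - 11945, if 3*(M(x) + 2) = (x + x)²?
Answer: 27534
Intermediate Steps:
M(x) = -2 + 4*x²/3 (M(x) = -2 + (x + x)²/3 = -2 + (2*x)²/3 = -2 + (4*x²)/3 = -2 + 4*x²/3)
(-2291 + M(177)) - 11945 = (-2291 + (-2 + (4/3)*177²)) - 11945 = (-2291 + (-2 + (4/3)*31329)) - 11945 = (-2291 + (-2 + 41772)) - 11945 = (-2291 + 41770) - 11945 = 39479 - 11945 = 27534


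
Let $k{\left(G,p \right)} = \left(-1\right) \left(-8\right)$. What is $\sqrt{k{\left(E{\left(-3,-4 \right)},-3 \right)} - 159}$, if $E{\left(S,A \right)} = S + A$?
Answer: $i \sqrt{151} \approx 12.288 i$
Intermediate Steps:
$E{\left(S,A \right)} = A + S$
$k{\left(G,p \right)} = 8$
$\sqrt{k{\left(E{\left(-3,-4 \right)},-3 \right)} - 159} = \sqrt{8 - 159} = \sqrt{-151} = i \sqrt{151}$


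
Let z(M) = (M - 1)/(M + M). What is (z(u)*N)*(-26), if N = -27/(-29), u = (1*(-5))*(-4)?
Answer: -6669/580 ≈ -11.498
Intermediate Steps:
u = 20 (u = -5*(-4) = 20)
z(M) = (-1 + M)/(2*M) (z(M) = (-1 + M)/((2*M)) = (-1 + M)*(1/(2*M)) = (-1 + M)/(2*M))
N = 27/29 (N = -27*(-1/29) = 27/29 ≈ 0.93103)
(z(u)*N)*(-26) = (((½)*(-1 + 20)/20)*(27/29))*(-26) = (((½)*(1/20)*19)*(27/29))*(-26) = ((19/40)*(27/29))*(-26) = (513/1160)*(-26) = -6669/580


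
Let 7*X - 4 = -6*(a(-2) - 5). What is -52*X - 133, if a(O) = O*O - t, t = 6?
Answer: -3323/7 ≈ -474.71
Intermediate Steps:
a(O) = -6 + O**2 (a(O) = O*O - 1*6 = O**2 - 6 = -6 + O**2)
X = 46/7 (X = 4/7 + (-6*((-6 + (-2)**2) - 5))/7 = 4/7 + (-6*((-6 + 4) - 5))/7 = 4/7 + (-6*(-2 - 5))/7 = 4/7 + (-6*(-7))/7 = 4/7 + (1/7)*42 = 4/7 + 6 = 46/7 ≈ 6.5714)
-52*X - 133 = -52*46/7 - 133 = -2392/7 - 133 = -3323/7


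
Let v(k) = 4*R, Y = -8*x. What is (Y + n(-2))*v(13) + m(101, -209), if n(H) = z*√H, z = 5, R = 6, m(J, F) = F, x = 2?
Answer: -593 + 120*I*√2 ≈ -593.0 + 169.71*I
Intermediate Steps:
Y = -16 (Y = -8*2 = -16)
v(k) = 24 (v(k) = 4*6 = 24)
n(H) = 5*√H
(Y + n(-2))*v(13) + m(101, -209) = (-16 + 5*√(-2))*24 - 209 = (-16 + 5*(I*√2))*24 - 209 = (-16 + 5*I*√2)*24 - 209 = (-384 + 120*I*√2) - 209 = -593 + 120*I*√2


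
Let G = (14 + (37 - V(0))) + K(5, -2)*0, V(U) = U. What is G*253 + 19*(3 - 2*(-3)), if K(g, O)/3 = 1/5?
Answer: 13074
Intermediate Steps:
K(g, O) = ⅗ (K(g, O) = 3/5 = 3*(⅕) = ⅗)
G = 51 (G = (14 + (37 - 1*0)) + (⅗)*0 = (14 + (37 + 0)) + 0 = (14 + 37) + 0 = 51 + 0 = 51)
G*253 + 19*(3 - 2*(-3)) = 51*253 + 19*(3 - 2*(-3)) = 12903 + 19*(3 + 6) = 12903 + 19*9 = 12903 + 171 = 13074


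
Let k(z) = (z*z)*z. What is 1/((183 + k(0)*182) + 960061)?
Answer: 1/960244 ≈ 1.0414e-6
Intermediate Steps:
k(z) = z³ (k(z) = z²*z = z³)
1/((183 + k(0)*182) + 960061) = 1/((183 + 0³*182) + 960061) = 1/((183 + 0*182) + 960061) = 1/((183 + 0) + 960061) = 1/(183 + 960061) = 1/960244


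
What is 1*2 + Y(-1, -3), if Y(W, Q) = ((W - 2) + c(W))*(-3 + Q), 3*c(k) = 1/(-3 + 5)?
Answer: 19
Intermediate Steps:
c(k) = 1/6 (c(k) = 1/(3*(-3 + 5)) = (1/3)/2 = (1/3)*(1/2) = 1/6)
Y(W, Q) = (-3 + Q)*(-11/6 + W) (Y(W, Q) = ((W - 2) + 1/6)*(-3 + Q) = ((-2 + W) + 1/6)*(-3 + Q) = (-11/6 + W)*(-3 + Q) = (-3 + Q)*(-11/6 + W))
1*2 + Y(-1, -3) = 1*2 + (11/2 - 3*(-1) - 11/6*(-3) - 3*(-1)) = 2 + (11/2 + 3 + 11/2 + 3) = 2 + 17 = 19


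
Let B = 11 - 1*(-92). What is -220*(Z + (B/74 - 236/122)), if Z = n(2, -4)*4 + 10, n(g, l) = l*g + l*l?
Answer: -20585290/2257 ≈ -9120.6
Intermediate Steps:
B = 103 (B = 11 + 92 = 103)
n(g, l) = l² + g*l (n(g, l) = g*l + l² = l² + g*l)
Z = 42 (Z = -4*(2 - 4)*4 + 10 = -4*(-2)*4 + 10 = 8*4 + 10 = 32 + 10 = 42)
-220*(Z + (B/74 - 236/122)) = -220*(42 + (103/74 - 236/122)) = -220*(42 + (103*(1/74) - 236*1/122)) = -220*(42 + (103/74 - 118/61)) = -220*(42 - 2449/4514) = -220*187139/4514 = -20585290/2257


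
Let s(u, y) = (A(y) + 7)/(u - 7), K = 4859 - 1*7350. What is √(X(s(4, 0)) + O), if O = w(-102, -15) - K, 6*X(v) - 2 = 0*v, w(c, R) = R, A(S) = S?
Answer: √22287/3 ≈ 49.763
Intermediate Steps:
K = -2491 (K = 4859 - 7350 = -2491)
s(u, y) = (7 + y)/(-7 + u) (s(u, y) = (y + 7)/(u - 7) = (7 + y)/(-7 + u))
X(v) = ⅓ (X(v) = ⅓ + (0*v)/6 = ⅓ + (⅙)*0 = ⅓ + 0 = ⅓)
O = 2476 (O = -15 - 1*(-2491) = -15 + 2491 = 2476)
√(X(s(4, 0)) + O) = √(⅓ + 2476) = √(7429/3) = √22287/3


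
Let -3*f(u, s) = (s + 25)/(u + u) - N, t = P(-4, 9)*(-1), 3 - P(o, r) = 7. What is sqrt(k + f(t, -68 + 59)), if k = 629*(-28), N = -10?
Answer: 4*I*sqrt(1101) ≈ 132.73*I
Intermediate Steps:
P(o, r) = -4 (P(o, r) = 3 - 1*7 = 3 - 7 = -4)
t = 4 (t = -4*(-1) = 4)
k = -17612
f(u, s) = -10/3 - (25 + s)/(6*u) (f(u, s) = -((s + 25)/(u + u) - 1*(-10))/3 = -((25 + s)/((2*u)) + 10)/3 = -((25 + s)*(1/(2*u)) + 10)/3 = -((25 + s)/(2*u) + 10)/3 = -(10 + (25 + s)/(2*u))/3 = -10/3 - (25 + s)/(6*u))
sqrt(k + f(t, -68 + 59)) = sqrt(-17612 + (1/6)*(-25 - (-68 + 59) - 20*4)/4) = sqrt(-17612 + (1/6)*(1/4)*(-25 - 1*(-9) - 80)) = sqrt(-17612 + (1/6)*(1/4)*(-25 + 9 - 80)) = sqrt(-17612 + (1/6)*(1/4)*(-96)) = sqrt(-17612 - 4) = sqrt(-17616) = 4*I*sqrt(1101)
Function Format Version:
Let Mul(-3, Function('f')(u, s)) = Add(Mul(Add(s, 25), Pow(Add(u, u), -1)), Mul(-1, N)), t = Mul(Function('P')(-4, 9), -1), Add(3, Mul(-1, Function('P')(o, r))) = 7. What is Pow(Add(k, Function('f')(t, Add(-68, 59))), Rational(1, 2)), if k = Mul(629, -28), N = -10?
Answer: Mul(4, I, Pow(1101, Rational(1, 2))) ≈ Mul(132.73, I)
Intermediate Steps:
Function('P')(o, r) = -4 (Function('P')(o, r) = Add(3, Mul(-1, 7)) = Add(3, -7) = -4)
t = 4 (t = Mul(-4, -1) = 4)
k = -17612
Function('f')(u, s) = Add(Rational(-10, 3), Mul(Rational(-1, 6), Pow(u, -1), Add(25, s))) (Function('f')(u, s) = Mul(Rational(-1, 3), Add(Mul(Add(s, 25), Pow(Add(u, u), -1)), Mul(-1, -10))) = Mul(Rational(-1, 3), Add(Mul(Add(25, s), Pow(Mul(2, u), -1)), 10)) = Mul(Rational(-1, 3), Add(Mul(Add(25, s), Mul(Rational(1, 2), Pow(u, -1))), 10)) = Mul(Rational(-1, 3), Add(Mul(Rational(1, 2), Pow(u, -1), Add(25, s)), 10)) = Mul(Rational(-1, 3), Add(10, Mul(Rational(1, 2), Pow(u, -1), Add(25, s)))) = Add(Rational(-10, 3), Mul(Rational(-1, 6), Pow(u, -1), Add(25, s))))
Pow(Add(k, Function('f')(t, Add(-68, 59))), Rational(1, 2)) = Pow(Add(-17612, Mul(Rational(1, 6), Pow(4, -1), Add(-25, Mul(-1, Add(-68, 59)), Mul(-20, 4)))), Rational(1, 2)) = Pow(Add(-17612, Mul(Rational(1, 6), Rational(1, 4), Add(-25, Mul(-1, -9), -80))), Rational(1, 2)) = Pow(Add(-17612, Mul(Rational(1, 6), Rational(1, 4), Add(-25, 9, -80))), Rational(1, 2)) = Pow(Add(-17612, Mul(Rational(1, 6), Rational(1, 4), -96)), Rational(1, 2)) = Pow(Add(-17612, -4), Rational(1, 2)) = Pow(-17616, Rational(1, 2)) = Mul(4, I, Pow(1101, Rational(1, 2)))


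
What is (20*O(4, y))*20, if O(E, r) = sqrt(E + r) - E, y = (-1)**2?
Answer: -1600 + 400*sqrt(5) ≈ -705.57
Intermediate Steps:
y = 1
(20*O(4, y))*20 = (20*(sqrt(4 + 1) - 1*4))*20 = (20*(sqrt(5) - 4))*20 = (20*(-4 + sqrt(5)))*20 = (-80 + 20*sqrt(5))*20 = -1600 + 400*sqrt(5)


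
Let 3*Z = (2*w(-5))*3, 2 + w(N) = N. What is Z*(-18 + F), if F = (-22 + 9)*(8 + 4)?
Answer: 2436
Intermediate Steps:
w(N) = -2 + N
F = -156 (F = -13*12 = -156)
Z = -14 (Z = ((2*(-2 - 5))*3)/3 = ((2*(-7))*3)/3 = (-14*3)/3 = (⅓)*(-42) = -14)
Z*(-18 + F) = -14*(-18 - 156) = -14*(-174) = 2436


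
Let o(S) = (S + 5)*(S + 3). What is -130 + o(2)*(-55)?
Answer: -2055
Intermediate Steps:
o(S) = (3 + S)*(5 + S) (o(S) = (5 + S)*(3 + S) = (3 + S)*(5 + S))
-130 + o(2)*(-55) = -130 + (15 + 2**2 + 8*2)*(-55) = -130 + (15 + 4 + 16)*(-55) = -130 + 35*(-55) = -130 - 1925 = -2055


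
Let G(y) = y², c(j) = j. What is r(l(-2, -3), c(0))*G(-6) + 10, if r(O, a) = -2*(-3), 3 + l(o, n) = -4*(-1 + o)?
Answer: 226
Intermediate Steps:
l(o, n) = 1 - 4*o (l(o, n) = -3 - 4*(-1 + o) = -3 + (4 - 4*o) = 1 - 4*o)
r(O, a) = 6
r(l(-2, -3), c(0))*G(-6) + 10 = 6*(-6)² + 10 = 6*36 + 10 = 216 + 10 = 226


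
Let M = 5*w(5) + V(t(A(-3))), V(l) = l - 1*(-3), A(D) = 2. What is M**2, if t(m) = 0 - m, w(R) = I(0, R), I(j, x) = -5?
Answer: 576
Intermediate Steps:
w(R) = -5
t(m) = -m
V(l) = 3 + l (V(l) = l + 3 = 3 + l)
M = -24 (M = 5*(-5) + (3 - 1*2) = -25 + (3 - 2) = -25 + 1 = -24)
M**2 = (-24)**2 = 576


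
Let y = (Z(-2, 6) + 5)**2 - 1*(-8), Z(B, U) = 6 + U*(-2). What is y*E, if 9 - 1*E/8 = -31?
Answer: 2880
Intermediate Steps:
Z(B, U) = 6 - 2*U
E = 320 (E = 72 - 8*(-31) = 72 + 248 = 320)
y = 9 (y = ((6 - 2*6) + 5)**2 - 1*(-8) = ((6 - 12) + 5)**2 + 8 = (-6 + 5)**2 + 8 = (-1)**2 + 8 = 1 + 8 = 9)
y*E = 9*320 = 2880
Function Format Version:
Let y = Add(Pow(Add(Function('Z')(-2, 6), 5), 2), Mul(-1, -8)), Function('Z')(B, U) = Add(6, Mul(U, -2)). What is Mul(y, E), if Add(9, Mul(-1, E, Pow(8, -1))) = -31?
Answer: 2880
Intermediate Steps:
Function('Z')(B, U) = Add(6, Mul(-2, U))
E = 320 (E = Add(72, Mul(-8, -31)) = Add(72, 248) = 320)
y = 9 (y = Add(Pow(Add(Add(6, Mul(-2, 6)), 5), 2), Mul(-1, -8)) = Add(Pow(Add(Add(6, -12), 5), 2), 8) = Add(Pow(Add(-6, 5), 2), 8) = Add(Pow(-1, 2), 8) = Add(1, 8) = 9)
Mul(y, E) = Mul(9, 320) = 2880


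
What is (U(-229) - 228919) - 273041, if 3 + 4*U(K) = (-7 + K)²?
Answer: -1952147/4 ≈ -4.8804e+5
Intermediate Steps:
U(K) = -¾ + (-7 + K)²/4
(U(-229) - 228919) - 273041 = ((-¾ + (-7 - 229)²/4) - 228919) - 273041 = ((-¾ + (¼)*(-236)²) - 228919) - 273041 = ((-¾ + (¼)*55696) - 228919) - 273041 = ((-¾ + 13924) - 228919) - 273041 = (55693/4 - 228919) - 273041 = -859983/4 - 273041 = -1952147/4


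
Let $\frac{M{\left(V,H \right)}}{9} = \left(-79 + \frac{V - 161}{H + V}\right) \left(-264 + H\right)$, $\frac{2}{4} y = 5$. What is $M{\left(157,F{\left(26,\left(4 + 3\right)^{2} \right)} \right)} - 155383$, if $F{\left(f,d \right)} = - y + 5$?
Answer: $\frac{1365709}{38} \approx 35940.0$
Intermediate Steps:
$y = 10$ ($y = 2 \cdot 5 = 10$)
$F{\left(f,d \right)} = -5$ ($F{\left(f,d \right)} = \left(-1\right) 10 + 5 = -10 + 5 = -5$)
$M{\left(V,H \right)} = 9 \left(-264 + H\right) \left(-79 + \frac{-161 + V}{H + V}\right)$ ($M{\left(V,H \right)} = 9 \left(-79 + \frac{V - 161}{H + V}\right) \left(-264 + H\right) = 9 \left(-79 + \frac{-161 + V}{H + V}\right) \left(-264 + H\right) = 9 \left(-264 + H\right) \left(-79 + \frac{-161 + V}{H + V}\right)$)
$M{\left(157,F{\left(26,\left(4 + 3\right)^{2} \right)} \right)} - 155383 = \frac{9 \left(42504 - 79 \left(-5\right)^{2} + 20592 \cdot 157 + 20695 \left(-5\right) - \left(-390\right) 157\right)}{-5 + 157} - 155383 = \frac{9 \left(42504 - 1975 + 3232944 - 103475 + 61230\right)}{152} - 155383 = 9 \cdot \frac{1}{152} \left(42504 - 1975 + 3232944 - 103475 + 61230\right) - 155383 = 9 \cdot \frac{1}{152} \cdot 3231228 - 155383 = \frac{7270263}{38} - 155383 = \frac{1365709}{38}$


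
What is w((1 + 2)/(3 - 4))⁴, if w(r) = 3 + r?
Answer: 0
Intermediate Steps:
w((1 + 2)/(3 - 4))⁴ = (3 + (1 + 2)/(3 - 4))⁴ = (3 + 3/(-1))⁴ = (3 + 3*(-1))⁴ = (3 - 3)⁴ = 0⁴ = 0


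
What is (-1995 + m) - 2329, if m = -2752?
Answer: -7076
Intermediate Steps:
(-1995 + m) - 2329 = (-1995 - 2752) - 2329 = -4747 - 2329 = -7076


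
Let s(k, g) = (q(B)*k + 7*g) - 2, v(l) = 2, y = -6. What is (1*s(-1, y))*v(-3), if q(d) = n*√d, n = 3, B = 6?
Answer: -88 - 6*√6 ≈ -102.70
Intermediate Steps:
q(d) = 3*√d
s(k, g) = -2 + 7*g + 3*k*√6 (s(k, g) = ((3*√6)*k + 7*g) - 2 = (3*k*√6 + 7*g) - 2 = (7*g + 3*k*√6) - 2 = -2 + 7*g + 3*k*√6)
(1*s(-1, y))*v(-3) = (1*(-2 + 7*(-6) + 3*(-1)*√6))*2 = (1*(-2 - 42 - 3*√6))*2 = (1*(-44 - 3*√6))*2 = (-44 - 3*√6)*2 = -88 - 6*√6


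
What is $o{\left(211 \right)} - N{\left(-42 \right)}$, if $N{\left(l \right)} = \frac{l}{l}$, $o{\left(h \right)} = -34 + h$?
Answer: $176$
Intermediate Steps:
$N{\left(l \right)} = 1$
$o{\left(211 \right)} - N{\left(-42 \right)} = \left(-34 + 211\right) - 1 = 177 - 1 = 176$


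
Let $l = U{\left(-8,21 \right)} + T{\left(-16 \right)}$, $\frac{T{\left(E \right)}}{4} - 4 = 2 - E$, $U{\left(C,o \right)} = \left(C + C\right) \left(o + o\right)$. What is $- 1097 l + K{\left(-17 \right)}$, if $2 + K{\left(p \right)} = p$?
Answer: $640629$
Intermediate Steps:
$K{\left(p \right)} = -2 + p$
$U{\left(C,o \right)} = 4 C o$ ($U{\left(C,o \right)} = 2 C 2 o = 4 C o$)
$T{\left(E \right)} = 24 - 4 E$ ($T{\left(E \right)} = 16 + 4 \left(2 - E\right) = 16 - \left(-8 + 4 E\right) = 24 - 4 E$)
$l = -584$ ($l = 4 \left(-8\right) 21 + \left(24 - -64\right) = -672 + \left(24 + 64\right) = -672 + 88 = -584$)
$- 1097 l + K{\left(-17 \right)} = \left(-1097\right) \left(-584\right) - 19 = 640648 - 19 = 640629$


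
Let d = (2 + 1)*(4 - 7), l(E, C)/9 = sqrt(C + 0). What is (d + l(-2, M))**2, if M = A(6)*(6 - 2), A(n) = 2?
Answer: 729 - 324*sqrt(2) ≈ 270.79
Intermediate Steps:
M = 8 (M = 2*(6 - 2) = 2*4 = 8)
l(E, C) = 9*sqrt(C) (l(E, C) = 9*sqrt(C + 0) = 9*sqrt(C))
d = -9 (d = 3*(-3) = -9)
(d + l(-2, M))**2 = (-9 + 9*sqrt(8))**2 = (-9 + 9*(2*sqrt(2)))**2 = (-9 + 18*sqrt(2))**2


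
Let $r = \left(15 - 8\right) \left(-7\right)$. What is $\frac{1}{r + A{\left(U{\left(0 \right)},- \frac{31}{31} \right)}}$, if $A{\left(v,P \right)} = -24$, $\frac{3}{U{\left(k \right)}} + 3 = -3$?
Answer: $- \frac{1}{73} \approx -0.013699$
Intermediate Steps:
$U{\left(k \right)} = - \frac{1}{2}$ ($U{\left(k \right)} = \frac{3}{-3 - 3} = \frac{3}{-6} = 3 \left(- \frac{1}{6}\right) = - \frac{1}{2}$)
$r = -49$ ($r = 7 \left(-7\right) = -49$)
$\frac{1}{r + A{\left(U{\left(0 \right)},- \frac{31}{31} \right)}} = \frac{1}{-49 - 24} = \frac{1}{-73} = - \frac{1}{73}$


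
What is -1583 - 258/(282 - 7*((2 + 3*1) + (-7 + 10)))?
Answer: -179008/113 ≈ -1584.1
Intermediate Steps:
-1583 - 258/(282 - 7*((2 + 3*1) + (-7 + 10))) = -1583 - 258/(282 - 7*((2 + 3) + 3)) = -1583 - 258/(282 - 7*(5 + 3)) = -1583 - 258/(282 - 7*8) = -1583 - 258/(282 - 56) = -1583 - 258/226 = -1583 - 258*1/226 = -1583 - 129/113 = -179008/113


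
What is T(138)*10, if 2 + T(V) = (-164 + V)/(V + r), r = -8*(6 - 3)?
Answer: -1270/57 ≈ -22.281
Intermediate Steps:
r = -24 (r = -8*3 = -24)
T(V) = -2 + (-164 + V)/(-24 + V) (T(V) = -2 + (-164 + V)/(V - 24) = -2 + (-164 + V)/(-24 + V))
T(138)*10 = ((-116 - 1*138)/(-24 + 138))*10 = ((-116 - 138)/114)*10 = ((1/114)*(-254))*10 = -127/57*10 = -1270/57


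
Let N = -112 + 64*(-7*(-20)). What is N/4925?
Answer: 8848/4925 ≈ 1.7965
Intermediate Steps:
N = 8848 (N = -112 + 64*140 = -112 + 8960 = 8848)
N/4925 = 8848/4925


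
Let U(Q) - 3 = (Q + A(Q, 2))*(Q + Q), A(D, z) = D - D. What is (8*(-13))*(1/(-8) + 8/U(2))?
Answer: -689/11 ≈ -62.636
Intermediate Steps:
A(D, z) = 0
U(Q) = 3 + 2*Q**2 (U(Q) = 3 + (Q + 0)*(Q + Q) = 3 + Q*(2*Q) = 3 + 2*Q**2)
(8*(-13))*(1/(-8) + 8/U(2)) = (8*(-13))*(1/(-8) + 8/(3 + 2*2**2)) = -104*(1*(-1/8) + 8/(3 + 2*4)) = -104*(-1/8 + 8/(3 + 8)) = -104*(-1/8 + 8/11) = -104*53/88 = -689/11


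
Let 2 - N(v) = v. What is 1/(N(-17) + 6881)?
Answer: 1/6900 ≈ 0.00014493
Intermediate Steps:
N(v) = 2 - v
1/(N(-17) + 6881) = 1/((2 - 1*(-17)) + 6881) = 1/((2 + 17) + 6881) = 1/(19 + 6881) = 1/6900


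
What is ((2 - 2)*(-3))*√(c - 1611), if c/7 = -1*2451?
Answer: 0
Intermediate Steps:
c = -17157 (c = 7*(-1*2451) = 7*(-2451) = -17157)
((2 - 2)*(-3))*√(c - 1611) = ((2 - 2)*(-3))*√(-17157 - 1611) = (0*(-3))*√(-18768) = 0*(4*I*√1173) = 0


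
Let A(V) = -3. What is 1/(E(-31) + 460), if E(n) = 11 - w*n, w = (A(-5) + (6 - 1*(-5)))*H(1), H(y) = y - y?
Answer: 1/471 ≈ 0.0021231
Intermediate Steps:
H(y) = 0
w = 0 (w = (-3 + (6 - 1*(-5)))*0 = (-3 + (6 + 5))*0 = (-3 + 11)*0 = 8*0 = 0)
E(n) = 11 (E(n) = 11 - 0*n = 11 - 1*0 = 11 + 0 = 11)
1/(E(-31) + 460) = 1/(11 + 460) = 1/471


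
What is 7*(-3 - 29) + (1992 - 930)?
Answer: 838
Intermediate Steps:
7*(-3 - 29) + (1992 - 930) = 7*(-32) + 1062 = -224 + 1062 = 838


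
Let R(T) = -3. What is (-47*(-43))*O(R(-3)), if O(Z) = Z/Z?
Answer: 2021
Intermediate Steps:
O(Z) = 1
(-47*(-43))*O(R(-3)) = -47*(-43)*1 = 2021*1 = 2021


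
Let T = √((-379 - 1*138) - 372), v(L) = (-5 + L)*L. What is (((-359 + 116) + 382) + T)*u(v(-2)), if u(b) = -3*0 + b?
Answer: 1946 + 14*I*√889 ≈ 1946.0 + 417.43*I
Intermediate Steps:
v(L) = L*(-5 + L)
u(b) = b (u(b) = 0 + b = b)
T = I*√889 (T = √((-379 - 138) - 372) = √(-517 - 372) = √(-889) = I*√889 ≈ 29.816*I)
(((-359 + 116) + 382) + T)*u(v(-2)) = (((-359 + 116) + 382) + I*√889)*(-2*(-5 - 2)) = ((-243 + 382) + I*√889)*(-2*(-7)) = (139 + I*√889)*14 = 1946 + 14*I*√889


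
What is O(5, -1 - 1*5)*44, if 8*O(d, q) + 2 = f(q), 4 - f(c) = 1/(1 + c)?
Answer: 121/10 ≈ 12.100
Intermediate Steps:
f(c) = 4 - 1/(1 + c)
O(d, q) = -1/4 + (3 + 4*q)/(8*(1 + q)) (O(d, q) = -1/4 + ((3 + 4*q)/(1 + q))/8 = -1/4 + (3 + 4*q)/(8*(1 + q)))
O(5, -1 - 1*5)*44 = ((1 + 2*(-1 - 1*5))/(8*(1 + (-1 - 1*5))))*44 = ((1 + 2*(-1 - 5))/(8*(1 + (-1 - 5))))*44 = ((1 + 2*(-6))/(8*(1 - 6)))*44 = ((1/8)*(1 - 12)/(-5))*44 = ((1/8)*(-1/5)*(-11))*44 = (11/40)*44 = 121/10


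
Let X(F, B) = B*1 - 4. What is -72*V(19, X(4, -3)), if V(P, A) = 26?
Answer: -1872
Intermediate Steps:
X(F, B) = -4 + B (X(F, B) = B - 4 = -4 + B)
-72*V(19, X(4, -3)) = -72*26 = -1872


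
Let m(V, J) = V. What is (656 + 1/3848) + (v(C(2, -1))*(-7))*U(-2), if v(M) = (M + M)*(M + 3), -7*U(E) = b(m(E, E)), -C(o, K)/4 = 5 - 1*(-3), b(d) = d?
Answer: -11759487/3848 ≈ -3056.0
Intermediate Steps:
C(o, K) = -32 (C(o, K) = -4*(5 - 1*(-3)) = -4*(5 + 3) = -4*8 = -32)
U(E) = -E/7
v(M) = 2*M*(3 + M) (v(M) = (2*M)*(3 + M) = 2*M*(3 + M))
(656 + 1/3848) + (v(C(2, -1))*(-7))*U(-2) = (656 + 1/3848) + ((2*(-32)*(3 - 32))*(-7))*(-⅐*(-2)) = (656 + 1/3848) + ((2*(-32)*(-29))*(-7))*(2/7) = 2524289/3848 + (1856*(-7))*(2/7) = 2524289/3848 - 12992*2/7 = 2524289/3848 - 3712 = -11759487/3848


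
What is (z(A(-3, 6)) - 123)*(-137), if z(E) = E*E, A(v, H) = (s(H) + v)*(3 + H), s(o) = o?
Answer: -83022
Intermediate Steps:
A(v, H) = (3 + H)*(H + v) (A(v, H) = (H + v)*(3 + H) = (3 + H)*(H + v))
z(E) = E²
(z(A(-3, 6)) - 123)*(-137) = ((6² + 3*6 + 3*(-3) + 6*(-3))² - 123)*(-137) = ((36 + 18 - 9 - 18)² - 123)*(-137) = (27² - 123)*(-137) = (729 - 123)*(-137) = 606*(-137) = -83022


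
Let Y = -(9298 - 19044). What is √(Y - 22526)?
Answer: 6*I*√355 ≈ 113.05*I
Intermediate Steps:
Y = 9746 (Y = -1*(-9746) = 9746)
√(Y - 22526) = √(9746 - 22526) = √(-12780) = 6*I*√355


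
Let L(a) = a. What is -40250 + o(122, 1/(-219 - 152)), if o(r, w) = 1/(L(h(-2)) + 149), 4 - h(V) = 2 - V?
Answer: -5997249/149 ≈ -40250.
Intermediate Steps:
h(V) = 2 + V (h(V) = 4 - (2 - V) = 4 + (-2 + V) = 2 + V)
o(r, w) = 1/149 (o(r, w) = 1/((2 - 2) + 149) = 1/(0 + 149) = 1/149)
-40250 + o(122, 1/(-219 - 152)) = -40250 + 1/149 = -5997249/149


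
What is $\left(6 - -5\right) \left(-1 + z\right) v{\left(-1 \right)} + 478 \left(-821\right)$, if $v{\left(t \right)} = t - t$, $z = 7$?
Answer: $-392438$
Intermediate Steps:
$v{\left(t \right)} = 0$
$\left(6 - -5\right) \left(-1 + z\right) v{\left(-1 \right)} + 478 \left(-821\right) = \left(6 - -5\right) \left(-1 + 7\right) 0 + 478 \left(-821\right) = \left(6 + 5\right) 6 \cdot 0 - 392438 = 11 \cdot 6 \cdot 0 - 392438 = 66 \cdot 0 - 392438 = 0 - 392438 = -392438$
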